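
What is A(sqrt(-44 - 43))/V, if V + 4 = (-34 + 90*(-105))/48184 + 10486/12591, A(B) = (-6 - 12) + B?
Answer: 2730081348/510223649 - 151671186*I*sqrt(87)/510223649 ≈ 5.3508 - 2.7727*I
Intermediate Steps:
A(B) = -18 + B
V = -510223649/151671186 (V = -4 + ((-34 + 90*(-105))/48184 + 10486/12591) = -4 + ((-34 - 9450)*(1/48184) + 10486*(1/12591)) = -4 + (-9484*1/48184 + 10486/12591) = -4 + (-2371/12046 + 10486/12591) = -4 + 96461095/151671186 = -510223649/151671186 ≈ -3.3640)
A(sqrt(-44 - 43))/V = (-18 + sqrt(-44 - 43))/(-510223649/151671186) = (-18 + sqrt(-87))*(-151671186/510223649) = (-18 + I*sqrt(87))*(-151671186/510223649) = 2730081348/510223649 - 151671186*I*sqrt(87)/510223649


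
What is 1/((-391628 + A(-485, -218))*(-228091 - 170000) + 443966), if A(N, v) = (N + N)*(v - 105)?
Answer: 1/31178134904 ≈ 3.2074e-11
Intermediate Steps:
A(N, v) = 2*N*(-105 + v) (A(N, v) = (2*N)*(-105 + v) = 2*N*(-105 + v))
1/((-391628 + A(-485, -218))*(-228091 - 170000) + 443966) = 1/((-391628 + 2*(-485)*(-105 - 218))*(-228091 - 170000) + 443966) = 1/((-391628 + 2*(-485)*(-323))*(-398091) + 443966) = 1/((-391628 + 313310)*(-398091) + 443966) = 1/(-78318*(-398091) + 443966) = 1/(31177690938 + 443966) = 1/31178134904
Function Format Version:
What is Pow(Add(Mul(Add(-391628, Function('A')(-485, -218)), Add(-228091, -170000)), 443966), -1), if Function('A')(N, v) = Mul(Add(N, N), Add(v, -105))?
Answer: Rational(1, 31178134904) ≈ 3.2074e-11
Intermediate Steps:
Function('A')(N, v) = Mul(2, N, Add(-105, v)) (Function('A')(N, v) = Mul(Mul(2, N), Add(-105, v)) = Mul(2, N, Add(-105, v)))
Pow(Add(Mul(Add(-391628, Function('A')(-485, -218)), Add(-228091, -170000)), 443966), -1) = Pow(Add(Mul(Add(-391628, Mul(2, -485, Add(-105, -218))), Add(-228091, -170000)), 443966), -1) = Pow(Add(Mul(Add(-391628, Mul(2, -485, -323)), -398091), 443966), -1) = Pow(Add(Mul(Add(-391628, 313310), -398091), 443966), -1) = Pow(Add(Mul(-78318, -398091), 443966), -1) = Pow(Add(31177690938, 443966), -1) = Pow(31178134904, -1) = Rational(1, 31178134904)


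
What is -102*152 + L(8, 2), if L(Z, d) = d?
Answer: -15502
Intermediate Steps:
-102*152 + L(8, 2) = -102*152 + 2 = -15504 + 2 = -15502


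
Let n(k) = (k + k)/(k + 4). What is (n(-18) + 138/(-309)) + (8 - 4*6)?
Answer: -10004/721 ≈ -13.875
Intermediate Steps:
n(k) = 2*k/(4 + k) (n(k) = (2*k)/(4 + k) = 2*k/(4 + k))
(n(-18) + 138/(-309)) + (8 - 4*6) = (2*(-18)/(4 - 18) + 138/(-309)) + (8 - 4*6) = (2*(-18)/(-14) + 138*(-1/309)) + (8 - 24) = (2*(-18)*(-1/14) - 46/103) - 16 = (18/7 - 46/103) - 16 = 1532/721 - 16 = -10004/721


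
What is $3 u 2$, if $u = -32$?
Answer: $-192$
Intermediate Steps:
$3 u 2 = 3 \left(-32\right) 2 = \left(-96\right) 2 = -192$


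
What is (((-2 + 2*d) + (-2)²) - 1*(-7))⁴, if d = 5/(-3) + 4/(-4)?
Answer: 14641/81 ≈ 180.75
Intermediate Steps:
d = -8/3 (d = 5*(-⅓) + 4*(-¼) = -5/3 - 1 = -8/3 ≈ -2.6667)
(((-2 + 2*d) + (-2)²) - 1*(-7))⁴ = (((-2 + 2*(-8/3)) + (-2)²) - 1*(-7))⁴ = (((-2 - 16/3) + 4) + 7)⁴ = ((-22/3 + 4) + 7)⁴ = (-10/3 + 7)⁴ = (11/3)⁴ = 14641/81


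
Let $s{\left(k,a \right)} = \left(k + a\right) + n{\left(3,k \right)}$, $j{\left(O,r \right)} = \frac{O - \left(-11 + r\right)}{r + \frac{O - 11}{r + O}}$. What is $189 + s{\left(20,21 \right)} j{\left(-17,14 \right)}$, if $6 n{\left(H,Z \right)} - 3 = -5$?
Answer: $\frac{1079}{7} \approx 154.14$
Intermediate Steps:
$n{\left(H,Z \right)} = - \frac{1}{3}$ ($n{\left(H,Z \right)} = \frac{1}{2} + \frac{1}{6} \left(-5\right) = \frac{1}{2} - \frac{5}{6} = - \frac{1}{3}$)
$j{\left(O,r \right)} = \frac{11 + O - r}{r + \frac{-11 + O}{O + r}}$
$s{\left(k,a \right)} = - \frac{1}{3} + a + k$ ($s{\left(k,a \right)} = \left(k + a\right) - \frac{1}{3} = \left(a + k\right) - \frac{1}{3} = - \frac{1}{3} + a + k$)
$189 + s{\left(20,21 \right)} j{\left(-17,14 \right)} = 189 + \left(- \frac{1}{3} + 21 + 20\right) \frac{\left(-17\right)^{2} - 14^{2} + 11 \left(-17\right) + 11 \cdot 14}{-11 - 17 + 14^{2} - 238} = 189 + \frac{122 \frac{289 - 196 - 187 + 154}{-11 - 17 + 196 - 238}}{3} = 189 + \frac{122 \frac{289 - 196 - 187 + 154}{-70}}{3} = 189 + \frac{122 \left(\left(- \frac{1}{70}\right) 60\right)}{3} = 189 + \frac{122}{3} \left(- \frac{6}{7}\right) = 189 - \frac{244}{7} = \frac{1079}{7}$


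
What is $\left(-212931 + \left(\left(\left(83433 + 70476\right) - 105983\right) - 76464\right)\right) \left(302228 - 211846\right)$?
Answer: $-21824451158$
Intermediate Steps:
$\left(-212931 + \left(\left(\left(83433 + 70476\right) - 105983\right) - 76464\right)\right) \left(302228 - 211846\right) = \left(-212931 + \left(\left(153909 - 105983\right) - 76464\right)\right) 90382 = \left(-212931 + \left(47926 - 76464\right)\right) 90382 = \left(-212931 - 28538\right) 90382 = \left(-241469\right) 90382 = -21824451158$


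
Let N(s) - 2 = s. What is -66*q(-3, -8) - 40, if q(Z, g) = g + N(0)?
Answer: 356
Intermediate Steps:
N(s) = 2 + s
q(Z, g) = 2 + g (q(Z, g) = g + (2 + 0) = g + 2 = 2 + g)
-66*q(-3, -8) - 40 = -66*(2 - 8) - 40 = -66*(-6) - 40 = 396 - 40 = 356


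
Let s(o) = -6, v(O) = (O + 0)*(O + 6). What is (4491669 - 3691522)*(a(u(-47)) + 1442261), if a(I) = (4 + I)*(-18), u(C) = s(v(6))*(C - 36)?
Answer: 1146790684075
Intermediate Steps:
v(O) = O*(6 + O)
u(C) = 216 - 6*C (u(C) = -6*(C - 36) = -6*(-36 + C) = 216 - 6*C)
a(I) = -72 - 18*I
(4491669 - 3691522)*(a(u(-47)) + 1442261) = (4491669 - 3691522)*((-72 - 18*(216 - 6*(-47))) + 1442261) = 800147*((-72 - 18*(216 + 282)) + 1442261) = 800147*((-72 - 18*498) + 1442261) = 800147*((-72 - 8964) + 1442261) = 800147*(-9036 + 1442261) = 800147*1433225 = 1146790684075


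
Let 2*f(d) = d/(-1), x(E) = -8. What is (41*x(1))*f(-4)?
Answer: -656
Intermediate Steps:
f(d) = -d/2 (f(d) = (d/(-1))/2 = (d*(-1))/2 = (-d)/2 = -d/2)
(41*x(1))*f(-4) = (41*(-8))*(-½*(-4)) = -328*2 = -656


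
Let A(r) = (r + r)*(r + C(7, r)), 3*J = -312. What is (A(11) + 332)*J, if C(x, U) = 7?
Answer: -75712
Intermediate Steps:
J = -104 (J = (⅓)*(-312) = -104)
A(r) = 2*r*(7 + r) (A(r) = (r + r)*(r + 7) = (2*r)*(7 + r) = 2*r*(7 + r))
(A(11) + 332)*J = (2*11*(7 + 11) + 332)*(-104) = (2*11*18 + 332)*(-104) = (396 + 332)*(-104) = 728*(-104) = -75712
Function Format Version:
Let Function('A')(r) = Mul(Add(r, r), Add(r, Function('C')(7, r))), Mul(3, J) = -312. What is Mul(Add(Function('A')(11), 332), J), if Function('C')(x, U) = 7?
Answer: -75712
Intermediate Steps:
J = -104 (J = Mul(Rational(1, 3), -312) = -104)
Function('A')(r) = Mul(2, r, Add(7, r)) (Function('A')(r) = Mul(Add(r, r), Add(r, 7)) = Mul(Mul(2, r), Add(7, r)) = Mul(2, r, Add(7, r)))
Mul(Add(Function('A')(11), 332), J) = Mul(Add(Mul(2, 11, Add(7, 11)), 332), -104) = Mul(Add(Mul(2, 11, 18), 332), -104) = Mul(Add(396, 332), -104) = Mul(728, -104) = -75712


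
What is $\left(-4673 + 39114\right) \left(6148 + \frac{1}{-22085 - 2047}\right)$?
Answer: $\frac{5109788508935}{24132} \approx 2.1174 \cdot 10^{8}$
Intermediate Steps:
$\left(-4673 + 39114\right) \left(6148 + \frac{1}{-22085 - 2047}\right) = 34441 \left(6148 + \frac{1}{-24132}\right) = 34441 \left(6148 - \frac{1}{24132}\right) = 34441 \cdot \frac{148363535}{24132} = \frac{5109788508935}{24132}$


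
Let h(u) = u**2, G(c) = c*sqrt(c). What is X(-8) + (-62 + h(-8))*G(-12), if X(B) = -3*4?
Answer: -12 - 48*I*sqrt(3) ≈ -12.0 - 83.138*I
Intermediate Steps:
X(B) = -12
G(c) = c**(3/2)
X(-8) + (-62 + h(-8))*G(-12) = -12 + (-62 + (-8)**2)*(-12)**(3/2) = -12 + (-62 + 64)*(-24*I*sqrt(3)) = -12 + 2*(-24*I*sqrt(3)) = -12 - 48*I*sqrt(3)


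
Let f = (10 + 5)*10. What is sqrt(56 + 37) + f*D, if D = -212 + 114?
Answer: -14700 + sqrt(93) ≈ -14690.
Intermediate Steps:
D = -98
f = 150 (f = 15*10 = 150)
sqrt(56 + 37) + f*D = sqrt(56 + 37) + 150*(-98) = sqrt(93) - 14700 = -14700 + sqrt(93)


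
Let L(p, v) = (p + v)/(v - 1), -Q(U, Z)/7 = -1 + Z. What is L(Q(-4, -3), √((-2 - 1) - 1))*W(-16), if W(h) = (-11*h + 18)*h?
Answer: 74496/5 + 180032*I/5 ≈ 14899.0 + 36006.0*I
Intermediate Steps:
Q(U, Z) = 7 - 7*Z (Q(U, Z) = -7*(-1 + Z) = 7 - 7*Z)
L(p, v) = (p + v)/(-1 + v)
W(h) = h*(18 - 11*h) (W(h) = (18 - 11*h)*h = h*(18 - 11*h))
L(Q(-4, -3), √((-2 - 1) - 1))*W(-16) = (((7 - 7*(-3)) + √((-2 - 1) - 1))/(-1 + √((-2 - 1) - 1)))*(-16*(18 - 11*(-16))) = (((7 + 21) + √(-3 - 1))/(-1 + √(-3 - 1)))*(-16*(18 + 176)) = ((28 + √(-4))/(-1 + √(-4)))*(-16*194) = ((28 + 2*I)/(-1 + 2*I))*(-3104) = (((-1 - 2*I)/5)*(28 + 2*I))*(-3104) = ((-1 - 2*I)*(28 + 2*I)/5)*(-3104) = -3104*(-1 - 2*I)*(28 + 2*I)/5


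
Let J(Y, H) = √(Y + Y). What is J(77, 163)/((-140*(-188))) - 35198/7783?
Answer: -35198/7783 + √154/26320 ≈ -4.5219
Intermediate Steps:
J(Y, H) = √2*√Y (J(Y, H) = √(2*Y) = √2*√Y)
J(77, 163)/((-140*(-188))) - 35198/7783 = (√2*√77)/((-140*(-188))) - 35198/7783 = √154/26320 - 35198*1/7783 = √154*(1/26320) - 35198/7783 = √154/26320 - 35198/7783 = -35198/7783 + √154/26320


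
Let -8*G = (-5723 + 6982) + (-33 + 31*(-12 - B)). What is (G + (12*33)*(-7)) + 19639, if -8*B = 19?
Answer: 1072067/64 ≈ 16751.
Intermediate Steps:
B = -19/8 (B = -⅛*19 = -19/8 ≈ -2.3750)
G = -7421/64 (G = -((-5723 + 6982) + (-33 + 31*(-12 - 1*(-19/8))))/8 = -(1259 + (-33 + 31*(-12 + 19/8)))/8 = -(1259 + (-33 + 31*(-77/8)))/8 = -(1259 + (-33 - 2387/8))/8 = -(1259 - 2651/8)/8 = -⅛*7421/8 = -7421/64 ≈ -115.95)
(G + (12*33)*(-7)) + 19639 = (-7421/64 + (12*33)*(-7)) + 19639 = (-7421/64 + 396*(-7)) + 19639 = (-7421/64 - 2772) + 19639 = -184829/64 + 19639 = 1072067/64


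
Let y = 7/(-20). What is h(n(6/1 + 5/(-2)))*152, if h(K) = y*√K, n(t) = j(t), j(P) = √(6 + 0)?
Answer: -266*6^(¼)/5 ≈ -83.262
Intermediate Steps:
j(P) = √6
y = -7/20 (y = 7*(-1/20) = -7/20 ≈ -0.35000)
n(t) = √6
h(K) = -7*√K/20
h(n(6/1 + 5/(-2)))*152 = -7*6^(¼)/20*152 = -266*6^(¼)/5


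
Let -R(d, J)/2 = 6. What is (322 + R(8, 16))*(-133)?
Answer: -41230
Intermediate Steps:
R(d, J) = -12 (R(d, J) = -2*6 = -12)
(322 + R(8, 16))*(-133) = (322 - 12)*(-133) = 310*(-133) = -41230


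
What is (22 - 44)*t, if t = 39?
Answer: -858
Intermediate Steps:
(22 - 44)*t = (22 - 44)*39 = -22*39 = -858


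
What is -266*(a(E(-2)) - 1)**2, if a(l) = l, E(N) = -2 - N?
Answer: -266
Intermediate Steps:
-266*(a(E(-2)) - 1)**2 = -266*((-2 - 1*(-2)) - 1)**2 = -266*((-2 + 2) - 1)**2 = -266*(0 - 1)**2 = -266*(-1)**2 = -266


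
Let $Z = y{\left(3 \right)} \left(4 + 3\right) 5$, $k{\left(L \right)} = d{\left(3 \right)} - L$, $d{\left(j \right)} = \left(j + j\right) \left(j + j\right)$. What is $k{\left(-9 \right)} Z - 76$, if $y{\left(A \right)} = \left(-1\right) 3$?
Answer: $-4801$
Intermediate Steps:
$y{\left(A \right)} = -3$
$d{\left(j \right)} = 4 j^{2}$ ($d{\left(j \right)} = 2 j 2 j = 4 j^{2}$)
$k{\left(L \right)} = 36 - L$ ($k{\left(L \right)} = 4 \cdot 3^{2} - L = 4 \cdot 9 - L = 36 - L$)
$Z = -105$ ($Z = - 3 \left(4 + 3\right) 5 = \left(-3\right) 7 \cdot 5 = \left(-21\right) 5 = -105$)
$k{\left(-9 \right)} Z - 76 = \left(36 - -9\right) \left(-105\right) - 76 = \left(36 + 9\right) \left(-105\right) - 76 = 45 \left(-105\right) - 76 = -4725 - 76 = -4801$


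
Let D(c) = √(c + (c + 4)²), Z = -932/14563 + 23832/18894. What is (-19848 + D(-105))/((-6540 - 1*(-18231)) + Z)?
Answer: -910207189176/536191157285 + 183435548*√631/536191157285 ≈ -1.6889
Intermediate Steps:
Z = 54909368/45858887 (Z = -932*1/14563 + 23832*(1/18894) = -932/14563 + 3972/3149 = 54909368/45858887 ≈ 1.1974)
D(c) = √(c + (4 + c)²)
(-19848 + D(-105))/((-6540 - 1*(-18231)) + Z) = (-19848 + √(-105 + (4 - 105)²))/((-6540 - 1*(-18231)) + 54909368/45858887) = (-19848 + √(-105 + (-101)²))/((-6540 + 18231) + 54909368/45858887) = (-19848 + √(-105 + 10201))/(11691 + 54909368/45858887) = (-19848 + √10096)/(536191157285/45858887) = (-19848 + 4*√631)*(45858887/536191157285) = -910207189176/536191157285 + 183435548*√631/536191157285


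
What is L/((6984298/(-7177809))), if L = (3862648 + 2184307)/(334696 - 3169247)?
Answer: 43403888021595/19797348880198 ≈ 2.1924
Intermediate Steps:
L = -6046955/2834551 (L = 6046955/(-2834551) = 6046955*(-1/2834551) = -6046955/2834551 ≈ -2.1333)
L/((6984298/(-7177809))) = -6046955/(2834551*(6984298/(-7177809))) = -6046955/(2834551*(6984298*(-1/7177809))) = -6046955/(2834551*(-6984298/7177809)) = -6046955/2834551*(-7177809/6984298) = 43403888021595/19797348880198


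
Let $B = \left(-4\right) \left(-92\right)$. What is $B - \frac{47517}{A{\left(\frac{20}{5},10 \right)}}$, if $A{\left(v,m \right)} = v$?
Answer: $- \frac{46045}{4} \approx -11511.0$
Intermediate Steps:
$B = 368$
$B - \frac{47517}{A{\left(\frac{20}{5},10 \right)}} = 368 - \frac{47517}{20 \cdot \frac{1}{5}} = 368 - \frac{47517}{4} = - \frac{46045}{4}$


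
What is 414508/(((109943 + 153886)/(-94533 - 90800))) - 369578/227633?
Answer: -17487322372688974/60056186757 ≈ -2.9118e+5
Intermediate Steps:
414508/(((109943 + 153886)/(-94533 - 90800))) - 369578/227633 = 414508/((263829/(-185333))) - 369578*1/227633 = 414508/((263829*(-1/185333))) - 369578/227633 = 414508/(-263829/185333) - 369578/227633 = 414508*(-185333/263829) - 369578/227633 = -76822011164/263829 - 369578/227633 = -17487322372688974/60056186757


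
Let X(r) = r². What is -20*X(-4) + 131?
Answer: -189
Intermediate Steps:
-20*X(-4) + 131 = -20*(-4)² + 131 = -20*16 + 131 = -320 + 131 = -189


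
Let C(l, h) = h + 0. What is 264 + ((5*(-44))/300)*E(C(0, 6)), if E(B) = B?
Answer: 1298/5 ≈ 259.60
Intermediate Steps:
C(l, h) = h
264 + ((5*(-44))/300)*E(C(0, 6)) = 264 + ((5*(-44))/300)*6 = 264 - 220*1/300*6 = 264 - 11/15*6 = 264 - 22/5 = 1298/5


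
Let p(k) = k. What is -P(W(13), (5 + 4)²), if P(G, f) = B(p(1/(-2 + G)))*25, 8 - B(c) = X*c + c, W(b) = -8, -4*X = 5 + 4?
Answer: -1575/8 ≈ -196.88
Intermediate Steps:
X = -9/4 (X = -(5 + 4)/4 = -¼*9 = -9/4 ≈ -2.2500)
B(c) = 8 + 5*c/4 (B(c) = 8 - (-9*c/4 + c) = 8 - (-5)*c/4 = 8 + 5*c/4)
P(G, f) = 200 + 125/(4*(-2 + G)) (P(G, f) = (8 + 5/(4*(-2 + G)))*25 = 200 + 125/(4*(-2 + G)))
-P(W(13), (5 + 4)²) = -25*(-59 + 32*(-8))/(4*(-2 - 8)) = -25*(-59 - 256)/(4*(-10)) = -25*(-1)*(-315)/(4*10) = -1*1575/8 = -1575/8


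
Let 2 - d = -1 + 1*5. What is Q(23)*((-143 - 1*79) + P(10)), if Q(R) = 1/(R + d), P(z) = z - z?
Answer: -74/7 ≈ -10.571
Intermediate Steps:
P(z) = 0
d = -2 (d = 2 - (-1 + 1*5) = 2 - (-1 + 5) = 2 - 1*4 = 2 - 4 = -2)
Q(R) = 1/(-2 + R) (Q(R) = 1/(R - 2) = 1/(-2 + R))
Q(23)*((-143 - 1*79) + P(10)) = ((-143 - 1*79) + 0)/(-2 + 23) = ((-143 - 79) + 0)/21 = (-222 + 0)/21 = (1/21)*(-222) = -74/7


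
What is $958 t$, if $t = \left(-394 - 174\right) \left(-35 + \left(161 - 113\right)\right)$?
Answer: $-7073872$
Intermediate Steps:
$t = -7384$ ($t = - 568 \left(-35 + \left(161 - 113\right)\right) = - 568 \left(-35 + 48\right) = \left(-568\right) 13 = -7384$)
$958 t = 958 \left(-7384\right) = -7073872$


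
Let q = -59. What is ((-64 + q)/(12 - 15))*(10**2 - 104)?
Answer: -164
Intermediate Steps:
((-64 + q)/(12 - 15))*(10**2 - 104) = ((-64 - 59)/(12 - 15))*(10**2 - 104) = (-123/(-3))*(100 - 104) = -123*(-1/3)*(-4) = 41*(-4) = -164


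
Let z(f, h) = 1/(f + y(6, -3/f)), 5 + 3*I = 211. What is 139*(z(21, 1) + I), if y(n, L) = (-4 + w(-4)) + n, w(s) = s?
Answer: 544463/57 ≈ 9552.0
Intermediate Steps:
I = 206/3 (I = -5/3 + (⅓)*211 = -5/3 + 211/3 = 206/3 ≈ 68.667)
y(n, L) = -8 + n (y(n, L) = (-4 - 4) + n = -8 + n)
z(f, h) = 1/(-2 + f) (z(f, h) = 1/(f + (-8 + 6)) = 1/(f - 2) = 1/(-2 + f))
139*(z(21, 1) + I) = 139*(1/(-2 + 21) + 206/3) = 139*(1/19 + 206/3) = 139*(3917/57) = 544463/57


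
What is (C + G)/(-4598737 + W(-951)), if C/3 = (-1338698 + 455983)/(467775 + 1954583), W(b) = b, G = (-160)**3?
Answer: 9921981016145/11142091024304 ≈ 0.89050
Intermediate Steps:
G = -4096000
C = -2648145/2422358 (C = 3*((-1338698 + 455983)/(467775 + 1954583)) = 3*(-882715/2422358) = -2648145/2422358 ≈ -1.0932)
(C + G)/(-4598737 + W(-951)) = (-2648145/2422358 - 4096000)/(-4598737 - 951) = -9921981016145/2422358/(-4599688) = -9921981016145/2422358*(-1/4599688) = 9921981016145/11142091024304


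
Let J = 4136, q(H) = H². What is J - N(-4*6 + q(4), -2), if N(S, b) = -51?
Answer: 4187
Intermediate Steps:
J - N(-4*6 + q(4), -2) = 4136 - 1*(-51) = 4136 + 51 = 4187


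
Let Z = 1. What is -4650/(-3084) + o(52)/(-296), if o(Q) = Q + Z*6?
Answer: 49897/38036 ≈ 1.3118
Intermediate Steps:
o(Q) = 6 + Q (o(Q) = Q + 1*6 = Q + 6 = 6 + Q)
-4650/(-3084) + o(52)/(-296) = -4650/(-3084) + (6 + 52)/(-296) = -4650*(-1/3084) + 58*(-1/296) = 775/514 - 29/148 = 49897/38036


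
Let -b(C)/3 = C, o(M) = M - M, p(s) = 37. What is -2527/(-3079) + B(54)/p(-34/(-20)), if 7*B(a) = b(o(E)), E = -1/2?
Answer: 2527/3079 ≈ 0.82072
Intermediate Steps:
E = -½ (E = -1*½ = -½ ≈ -0.50000)
o(M) = 0
b(C) = -3*C
B(a) = 0 (B(a) = (-3*0)/7 = (⅐)*0 = 0)
-2527/(-3079) + B(54)/p(-34/(-20)) = -2527/(-3079) + 0/37 = -2527*(-1/3079) + 0*(1/37) = 2527/3079 + 0 = 2527/3079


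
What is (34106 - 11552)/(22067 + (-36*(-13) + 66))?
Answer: 22554/22601 ≈ 0.99792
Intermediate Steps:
(34106 - 11552)/(22067 + (-36*(-13) + 66)) = 22554/(22067 + (468 + 66)) = 22554/(22067 + 534) = 22554/22601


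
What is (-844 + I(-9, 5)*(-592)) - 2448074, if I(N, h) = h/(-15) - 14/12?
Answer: -2448030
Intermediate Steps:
I(N, h) = -7/6 - h/15 (I(N, h) = h*(-1/15) - 14*1/12 = -h/15 - 7/6 = -7/6 - h/15)
(-844 + I(-9, 5)*(-592)) - 2448074 = (-844 + (-7/6 - 1/15*5)*(-592)) - 2448074 = (-844 + (-7/6 - ⅓)*(-592)) - 2448074 = (-844 - 3/2*(-592)) - 2448074 = (-844 + 888) - 2448074 = 44 - 2448074 = -2448030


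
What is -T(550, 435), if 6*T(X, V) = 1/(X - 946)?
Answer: 1/2376 ≈ 0.00042088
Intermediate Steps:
T(X, V) = 1/(6*(-946 + X)) (T(X, V) = 1/(6*(X - 946)) = 1/(6*(-946 + X)))
-T(550, 435) = -1/(6*(-946 + 550)) = -1/(6*(-396)) = -(-1)/(6*396) = -1*(-1/2376) = 1/2376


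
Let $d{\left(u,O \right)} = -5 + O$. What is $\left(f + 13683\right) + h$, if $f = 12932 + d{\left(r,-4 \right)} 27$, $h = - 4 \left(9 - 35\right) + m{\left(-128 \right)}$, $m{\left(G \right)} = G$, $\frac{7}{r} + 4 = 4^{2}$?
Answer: $26348$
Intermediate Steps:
$r = \frac{7}{12}$ ($r = \frac{7}{-4 + 4^{2}} = \frac{7}{-4 + 16} = \frac{7}{12} \approx 0.58333$)
$h = -24$ ($h = - 4 \left(9 - 35\right) - 128 = \left(-4\right) \left(-26\right) - 128 = 104 - 128 = -24$)
$f = 12689$ ($f = 12932 + \left(-5 - 4\right) 27 = 12932 - 243 = 12689$)
$\left(f + 13683\right) + h = \left(12689 + 13683\right) - 24 = 26372 - 24 = 26348$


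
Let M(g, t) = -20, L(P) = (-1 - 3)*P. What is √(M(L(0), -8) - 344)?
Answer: 2*I*√91 ≈ 19.079*I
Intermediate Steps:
L(P) = -4*P
√(M(L(0), -8) - 344) = √(-20 - 344) = √(-364) = 2*I*√91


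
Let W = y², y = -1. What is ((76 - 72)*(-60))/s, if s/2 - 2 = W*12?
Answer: -60/7 ≈ -8.5714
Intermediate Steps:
W = 1 (W = (-1)² = 1)
s = 28 (s = 4 + 2*(1*12) = 4 + 2*12 = 4 + 24 = 28)
((76 - 72)*(-60))/s = ((76 - 72)*(-60))/28 = (4*(-60))*(1/28) = -240*1/28 = -60/7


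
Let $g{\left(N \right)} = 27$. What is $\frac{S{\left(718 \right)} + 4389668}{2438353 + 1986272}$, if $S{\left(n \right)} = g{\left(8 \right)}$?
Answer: $\frac{877939}{884925} \approx 0.99211$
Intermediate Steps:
$S{\left(n \right)} = 27$
$\frac{S{\left(718 \right)} + 4389668}{2438353 + 1986272} = \frac{27 + 4389668}{2438353 + 1986272} = \frac{4389695}{4424625} = 4389695 \cdot \frac{1}{4424625} = \frac{877939}{884925}$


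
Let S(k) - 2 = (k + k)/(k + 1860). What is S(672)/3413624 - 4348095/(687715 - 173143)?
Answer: -65246299799659/7721524466746 ≈ -8.4499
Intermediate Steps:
S(k) = 2 + 2*k/(1860 + k) (S(k) = 2 + (k + k)/(k + 1860) = 2 + (2*k)/(1860 + k) = 2 + 2*k/(1860 + k))
S(672)/3413624 - 4348095/(687715 - 173143) = (4*(930 + 672)/(1860 + 672))/3413624 - 4348095/(687715 - 173143) = (4*1602/2532)*(1/3413624) - 4348095/514572 = (4*(1/2532)*1602)*(1/3413624) - 4348095*1/514572 = (534/211)*(1/3413624) - 1449365/171524 = 267/360137332 - 1449365/171524 = -65246299799659/7721524466746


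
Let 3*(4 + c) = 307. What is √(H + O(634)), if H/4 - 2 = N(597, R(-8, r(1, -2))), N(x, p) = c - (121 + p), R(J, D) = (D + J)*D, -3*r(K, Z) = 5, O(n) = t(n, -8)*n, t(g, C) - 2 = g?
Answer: 2*√906923/3 ≈ 634.88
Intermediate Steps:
t(g, C) = 2 + g
O(n) = n*(2 + n) (O(n) = (2 + n)*n = n*(2 + n))
r(K, Z) = -5/3 (r(K, Z) = -⅓*5 = -5/3)
c = 295/3 (c = -4 + (⅓)*307 = -4 + 307/3 = 295/3 ≈ 98.333)
R(J, D) = D*(D + J)
N(x, p) = -68/3 - p (N(x, p) = 295/3 - (121 + p) = 295/3 + (-121 - p) = -68/3 - p)
H = -1324/9 (H = 8 + 4*(-68/3 - (-5)*(-5/3 - 8)/3) = 8 + 4*(-68/3 - (-5)*(-29)/(3*3)) = 8 + 4*(-68/3 - 1*145/9) = 8 + 4*(-68/3 - 145/9) = 8 + 4*(-349/9) = 8 - 1396/9 = -1324/9 ≈ -147.11)
√(H + O(634)) = √(-1324/9 + 634*(2 + 634)) = √(-1324/9 + 634*636) = √(-1324/9 + 403224) = √(3627692/9) = 2*√906923/3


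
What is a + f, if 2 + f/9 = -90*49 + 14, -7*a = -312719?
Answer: 35645/7 ≈ 5092.1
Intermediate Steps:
a = 312719/7 (a = -1/7*(-312719) = 312719/7 ≈ 44674.)
f = -39582 (f = -18 + 9*(-90*49 + 14) = -18 + 9*(-4410 + 14) = -18 + 9*(-4396) = -18 - 39564 = -39582)
a + f = 312719/7 - 39582 = 35645/7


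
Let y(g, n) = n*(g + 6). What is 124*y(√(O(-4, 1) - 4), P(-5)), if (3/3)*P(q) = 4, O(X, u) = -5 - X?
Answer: 2976 + 496*I*√5 ≈ 2976.0 + 1109.1*I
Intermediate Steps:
P(q) = 4
y(g, n) = n*(6 + g)
124*y(√(O(-4, 1) - 4), P(-5)) = 124*(4*(6 + √((-5 - 1*(-4)) - 4))) = 124*(4*(6 + √((-5 + 4) - 4))) = 124*(4*(6 + √(-1 - 4))) = 124*(4*(6 + √(-5))) = 124*(4*(6 + I*√5)) = 124*(24 + 4*I*√5) = 2976 + 496*I*√5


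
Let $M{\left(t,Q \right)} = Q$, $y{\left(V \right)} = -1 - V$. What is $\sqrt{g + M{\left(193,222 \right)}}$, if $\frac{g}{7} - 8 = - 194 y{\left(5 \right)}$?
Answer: $\sqrt{8426} \approx 91.793$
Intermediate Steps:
$g = 8204$ ($g = 56 + 7 \left(- 194 \left(-1 - 5\right)\right) = 56 + 7 \left(\left(-194\right) \left(-6\right)\right) = 56 + 7 \cdot 1164 = 56 + 8148 = 8204$)
$\sqrt{g + M{\left(193,222 \right)}} = \sqrt{8204 + 222} = \sqrt{8426}$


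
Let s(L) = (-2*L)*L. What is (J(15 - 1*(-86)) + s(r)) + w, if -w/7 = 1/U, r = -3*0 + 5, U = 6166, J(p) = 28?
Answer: -135659/6166 ≈ -22.001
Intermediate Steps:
r = 5 (r = 0 + 5 = 5)
s(L) = -2*L²
w = -7/6166 ≈ -0.0011353
(J(15 - 1*(-86)) + s(r)) + w = (28 - 2*5²) - 7/6166 = (28 - 2*25) - 7/6166 = (28 - 50) - 7/6166 = -22 - 7/6166 = -135659/6166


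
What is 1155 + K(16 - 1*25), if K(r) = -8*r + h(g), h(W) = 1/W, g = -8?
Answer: 9815/8 ≈ 1226.9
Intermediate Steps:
K(r) = -⅛ - 8*r (K(r) = -8*r + 1/(-8) = -8*r - ⅛ = -⅛ - 8*r)
1155 + K(16 - 1*25) = 1155 + (-⅛ - 8*(16 - 1*25)) = 1155 + (-⅛ - 8*(16 - 25)) = 1155 + (-⅛ - 8*(-9)) = 1155 + (-⅛ + 72) = 1155 + 575/8 = 9815/8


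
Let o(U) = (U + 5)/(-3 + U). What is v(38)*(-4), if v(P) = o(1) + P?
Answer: -140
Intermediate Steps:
o(U) = (5 + U)/(-3 + U)
v(P) = -3 + P (v(P) = (5 + 1)/(-3 + 1) + P = 6/(-2) + P = -½*6 + P = -3 + P)
v(38)*(-4) = (-3 + 38)*(-4) = 35*(-4) = -140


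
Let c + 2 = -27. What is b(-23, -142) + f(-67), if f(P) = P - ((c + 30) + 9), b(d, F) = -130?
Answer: -207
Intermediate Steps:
c = -29 (c = -2 - 27 = -29)
f(P) = -10 + P (f(P) = P - ((-29 + 30) + 9) = P - (1 + 9) = P - 1*10 = P - 10 = -10 + P)
b(-23, -142) + f(-67) = -130 + (-10 - 67) = -130 - 77 = -207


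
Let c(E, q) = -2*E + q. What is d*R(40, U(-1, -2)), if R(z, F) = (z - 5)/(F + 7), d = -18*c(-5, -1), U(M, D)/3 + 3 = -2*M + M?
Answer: -5670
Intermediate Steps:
c(E, q) = q - 2*E
U(M, D) = -9 - 3*M (U(M, D) = -9 + 3*(-2*M + M) = -9 + 3*(-M) = -9 - 3*M)
d = -162 (d = -18*(-1 - 2*(-5)) = -18*(-1 + 10) = -18*9 = -162)
R(z, F) = (-5 + z)/(7 + F)
d*R(40, U(-1, -2)) = -162*(-5 + 40)/(7 + (-9 - 3*(-1))) = -162*35/(7 + (-9 + 3)) = -162*35/(7 - 6) = -162*35/1 = -162*35 = -5670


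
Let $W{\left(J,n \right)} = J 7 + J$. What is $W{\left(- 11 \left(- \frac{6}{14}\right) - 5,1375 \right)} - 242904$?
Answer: $- \frac{1700344}{7} \approx -2.4291 \cdot 10^{5}$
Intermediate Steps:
$W{\left(J,n \right)} = 8 J$ ($W{\left(J,n \right)} = 7 J + J = 8 J$)
$W{\left(- 11 \left(- \frac{6}{14}\right) - 5,1375 \right)} - 242904 = 8 \left(- 11 \left(- \frac{6}{14}\right) - 5\right) - 242904 = 8 \left(- 11 \left(\left(-6\right) \frac{1}{14}\right) - 5\right) - 242904 = 8 \left(\left(-11\right) \left(- \frac{3}{7}\right) - 5\right) - 242904 = 8 \left(\frac{33}{7} - 5\right) - 242904 = 8 \left(- \frac{2}{7}\right) - 242904 = - \frac{16}{7} - 242904 = - \frac{1700344}{7}$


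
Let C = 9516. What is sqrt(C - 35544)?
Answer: 6*I*sqrt(723) ≈ 161.33*I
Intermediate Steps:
sqrt(C - 35544) = sqrt(9516 - 35544) = sqrt(-26028) = 6*I*sqrt(723)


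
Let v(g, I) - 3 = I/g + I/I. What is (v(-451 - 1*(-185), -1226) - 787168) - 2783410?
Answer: -474885729/133 ≈ -3.5706e+6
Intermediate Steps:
v(g, I) = 4 + I/g (v(g, I) = 3 + (I/g + I/I) = 3 + (I/g + 1) = 3 + (1 + I/g) = 4 + I/g)
(v(-451 - 1*(-185), -1226) - 787168) - 2783410 = ((4 - 1226/(-451 - 1*(-185))) - 787168) - 2783410 = ((4 - 1226/(-451 + 185)) - 787168) - 2783410 = ((4 - 1226/(-266)) - 787168) - 2783410 = ((4 - 1226*(-1/266)) - 787168) - 2783410 = ((4 + 613/133) - 787168) - 2783410 = (1145/133 - 787168) - 2783410 = -104692199/133 - 2783410 = -474885729/133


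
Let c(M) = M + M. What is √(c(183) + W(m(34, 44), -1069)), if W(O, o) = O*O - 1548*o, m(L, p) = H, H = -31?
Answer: √1656139 ≈ 1286.9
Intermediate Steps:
c(M) = 2*M
m(L, p) = -31
W(O, o) = O² - 1548*o
√(c(183) + W(m(34, 44), -1069)) = √(2*183 + ((-31)² - 1548*(-1069))) = √(366 + (961 + 1654812)) = √(366 + 1655773) = √1656139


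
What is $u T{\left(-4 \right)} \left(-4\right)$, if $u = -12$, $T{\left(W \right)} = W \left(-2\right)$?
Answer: $384$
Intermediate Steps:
$T{\left(W \right)} = - 2 W$
$u T{\left(-4 \right)} \left(-4\right) = - 12 \left(\left(-2\right) \left(-4\right)\right) \left(-4\right) = \left(-12\right) 8 \left(-4\right) = \left(-96\right) \left(-4\right) = 384$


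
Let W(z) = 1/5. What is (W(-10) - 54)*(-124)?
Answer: 33356/5 ≈ 6671.2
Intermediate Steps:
W(z) = 1/5
(W(-10) - 54)*(-124) = (1/5 - 54)*(-124) = -269/5*(-124) = 33356/5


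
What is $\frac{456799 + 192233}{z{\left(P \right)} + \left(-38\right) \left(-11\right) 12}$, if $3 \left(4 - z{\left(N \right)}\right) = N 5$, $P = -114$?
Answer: $\frac{324516}{2605} \approx 124.57$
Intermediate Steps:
$z{\left(N \right)} = 4 - \frac{5 N}{3}$ ($z{\left(N \right)} = 4 - \frac{N 5}{3} = 4 - \frac{5 N}{3}$)
$\frac{456799 + 192233}{z{\left(P \right)} + \left(-38\right) \left(-11\right) 12} = \frac{456799 + 192233}{\left(4 - -190\right) + \left(-38\right) \left(-11\right) 12} = \frac{649032}{\left(4 + 190\right) + 418 \cdot 12} = \frac{649032}{194 + 5016} = \frac{649032}{5210} = 649032 \cdot \frac{1}{5210} = \frac{324516}{2605}$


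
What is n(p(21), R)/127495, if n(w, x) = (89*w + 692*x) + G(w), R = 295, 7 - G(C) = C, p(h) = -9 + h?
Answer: 205203/127495 ≈ 1.6095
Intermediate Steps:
G(C) = 7 - C
n(w, x) = 7 + 88*w + 692*x (n(w, x) = (89*w + 692*x) + (7 - w) = 7 + 88*w + 692*x)
n(p(21), R)/127495 = (7 + 88*(-9 + 21) + 692*295)/127495 = (7 + 88*12 + 204140)*(1/127495) = (7 + 1056 + 204140)*(1/127495) = 205203*(1/127495) = 205203/127495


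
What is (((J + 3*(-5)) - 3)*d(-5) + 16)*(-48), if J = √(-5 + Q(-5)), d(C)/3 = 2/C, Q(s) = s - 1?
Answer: -9024/5 + 288*I*√11/5 ≈ -1804.8 + 191.04*I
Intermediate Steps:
Q(s) = -1 + s
d(C) = 6/C (d(C) = 3*(2/C) = 6/C)
J = I*√11 (J = √(-5 + (-1 - 5)) = √(-5 - 6) = √(-11) = I*√11 ≈ 3.3166*I)
(((J + 3*(-5)) - 3)*d(-5) + 16)*(-48) = (((I*√11 + 3*(-5)) - 3)*(6/(-5)) + 16)*(-48) = (((I*√11 - 15) - 3)*(6*(-⅕)) + 16)*(-48) = (((-15 + I*√11) - 3)*(-6/5) + 16)*(-48) = ((-18 + I*√11)*(-6/5) + 16)*(-48) = ((108/5 - 6*I*√11/5) + 16)*(-48) = (188/5 - 6*I*√11/5)*(-48) = -9024/5 + 288*I*√11/5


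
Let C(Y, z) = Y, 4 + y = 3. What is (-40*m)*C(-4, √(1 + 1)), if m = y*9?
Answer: -1440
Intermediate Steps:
y = -1 (y = -4 + 3 = -1)
m = -9 (m = -1*9 = -9)
(-40*m)*C(-4, √(1 + 1)) = -40*(-9)*(-4) = 360*(-4) = -1440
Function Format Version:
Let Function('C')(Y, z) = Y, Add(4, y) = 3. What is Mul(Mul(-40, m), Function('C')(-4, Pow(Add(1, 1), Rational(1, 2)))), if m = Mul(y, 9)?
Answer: -1440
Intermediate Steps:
y = -1 (y = Add(-4, 3) = -1)
m = -9 (m = Mul(-1, 9) = -9)
Mul(Mul(-40, m), Function('C')(-4, Pow(Add(1, 1), Rational(1, 2)))) = Mul(Mul(-40, -9), -4) = Mul(360, -4) = -1440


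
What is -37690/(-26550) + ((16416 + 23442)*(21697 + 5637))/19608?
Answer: 241053292601/4338270 ≈ 55564.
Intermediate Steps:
-37690/(-26550) + ((16416 + 23442)*(21697 + 5637))/19608 = -37690*(-1/26550) + (39858*27334)*(1/19608) = 3769/2655 + 1089478572*(1/19608) = 3769/2655 + 90789881/1634 = 241053292601/4338270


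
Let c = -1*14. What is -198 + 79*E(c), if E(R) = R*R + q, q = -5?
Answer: 14891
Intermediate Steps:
c = -14
E(R) = -5 + R**2 (E(R) = R*R - 5 = R**2 - 5 = -5 + R**2)
-198 + 79*E(c) = -198 + 79*(-5 + (-14)**2) = -198 + 79*(-5 + 196) = -198 + 79*191 = -198 + 15089 = 14891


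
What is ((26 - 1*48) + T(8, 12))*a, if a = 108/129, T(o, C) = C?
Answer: -360/43 ≈ -8.3721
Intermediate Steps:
a = 36/43 (a = 108*(1/129) = 36/43 ≈ 0.83721)
((26 - 1*48) + T(8, 12))*a = ((26 - 1*48) + 12)*(36/43) = ((26 - 48) + 12)*(36/43) = (-22 + 12)*(36/43) = -10*36/43 = -360/43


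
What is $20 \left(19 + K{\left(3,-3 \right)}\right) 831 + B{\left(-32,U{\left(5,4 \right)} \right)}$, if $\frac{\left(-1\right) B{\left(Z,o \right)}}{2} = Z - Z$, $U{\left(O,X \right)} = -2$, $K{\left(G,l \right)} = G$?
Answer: $365640$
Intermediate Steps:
$B{\left(Z,o \right)} = 0$ ($B{\left(Z,o \right)} = - 2 \left(Z - Z\right) = \left(-2\right) 0 = 0$)
$20 \left(19 + K{\left(3,-3 \right)}\right) 831 + B{\left(-32,U{\left(5,4 \right)} \right)} = 20 \left(19 + 3\right) 831 + 0 = 20 \cdot 22 \cdot 831 + 0 = 440 \cdot 831 + 0 = 365640 + 0 = 365640$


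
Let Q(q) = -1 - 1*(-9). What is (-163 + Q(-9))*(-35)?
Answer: 5425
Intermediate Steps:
Q(q) = 8 (Q(q) = -1 + 9 = 8)
(-163 + Q(-9))*(-35) = (-163 + 8)*(-35) = -155*(-35) = 5425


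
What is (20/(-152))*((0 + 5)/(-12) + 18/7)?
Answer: -905/3192 ≈ -0.28352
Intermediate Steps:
(20/(-152))*((0 + 5)/(-12) + 18/7) = (20*(-1/152))*(5*(-1/12) + 18*(⅐)) = -5*(-5/12 + 18/7)/38 = -5/38*181/84 = -905/3192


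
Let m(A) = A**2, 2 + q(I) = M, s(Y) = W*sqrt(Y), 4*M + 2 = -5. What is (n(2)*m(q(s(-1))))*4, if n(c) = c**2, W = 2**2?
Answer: 225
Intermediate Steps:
M = -7/4 (M = -1/2 + (1/4)*(-5) = -1/2 - 5/4 = -7/4 ≈ -1.7500)
W = 4
s(Y) = 4*sqrt(Y)
q(I) = -15/4 (q(I) = -2 - 7/4 = -15/4)
(n(2)*m(q(s(-1))))*4 = (2**2*(-15/4)**2)*4 = (4*(225/16))*4 = (225/4)*4 = 225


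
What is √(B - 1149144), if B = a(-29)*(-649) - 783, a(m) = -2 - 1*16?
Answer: I*√1138245 ≈ 1066.9*I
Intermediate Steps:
a(m) = -18 (a(m) = -2 - 16 = -18)
B = 10899 (B = -18*(-649) - 783 = 11682 - 783 = 10899)
√(B - 1149144) = √(10899 - 1149144) = √(-1138245) = I*√1138245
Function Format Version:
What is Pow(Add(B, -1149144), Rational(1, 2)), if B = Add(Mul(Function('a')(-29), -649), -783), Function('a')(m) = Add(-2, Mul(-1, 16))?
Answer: Mul(I, Pow(1138245, Rational(1, 2))) ≈ Mul(1066.9, I)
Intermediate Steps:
Function('a')(m) = -18 (Function('a')(m) = Add(-2, -16) = -18)
B = 10899 (B = Add(Mul(-18, -649), -783) = Add(11682, -783) = 10899)
Pow(Add(B, -1149144), Rational(1, 2)) = Pow(Add(10899, -1149144), Rational(1, 2)) = Pow(-1138245, Rational(1, 2)) = Mul(I, Pow(1138245, Rational(1, 2)))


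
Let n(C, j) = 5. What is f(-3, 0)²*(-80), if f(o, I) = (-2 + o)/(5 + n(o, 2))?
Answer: -20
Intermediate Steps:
f(o, I) = -⅕ + o/10 (f(o, I) = (-2 + o)/(5 + 5) = (-2 + o)/10 = (-2 + o)*(⅒) = -⅕ + o/10)
f(-3, 0)²*(-80) = (-⅕ + (⅒)*(-3))²*(-80) = (-⅕ - 3/10)²*(-80) = (-½)²*(-80) = (¼)*(-80) = -20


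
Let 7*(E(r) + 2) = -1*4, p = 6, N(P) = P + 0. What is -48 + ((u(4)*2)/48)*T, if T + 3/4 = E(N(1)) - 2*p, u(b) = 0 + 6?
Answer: -5805/112 ≈ -51.830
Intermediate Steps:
N(P) = P
E(r) = -18/7 (E(r) = -2 + (-1*4)/7 = -2 + (1/7)*(-4) = -2 - 4/7 = -18/7)
u(b) = 6
T = -429/28 (T = -3/4 + (-18/7 - 2*6) = -3/4 + (-18/7 - 12) = -3/4 - 102/7 = -429/28 ≈ -15.321)
-48 + ((u(4)*2)/48)*T = -48 + ((6*2)/48)*(-429/28) = -48 + (12*(1/48))*(-429/28) = -48 + (1/4)*(-429/28) = -48 - 429/112 = -5805/112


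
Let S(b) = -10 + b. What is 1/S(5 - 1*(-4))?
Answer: -1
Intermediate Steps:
1/S(5 - 1*(-4)) = 1/(-10 + (5 - 1*(-4))) = 1/(-10 + (5 + 4)) = 1/(-10 + 9) = 1/(-1) = -1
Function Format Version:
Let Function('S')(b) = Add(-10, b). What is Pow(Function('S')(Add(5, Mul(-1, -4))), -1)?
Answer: -1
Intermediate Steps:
Pow(Function('S')(Add(5, Mul(-1, -4))), -1) = Pow(Add(-10, Add(5, Mul(-1, -4))), -1) = Pow(Add(-10, Add(5, 4)), -1) = Pow(Add(-10, 9), -1) = Pow(-1, -1) = -1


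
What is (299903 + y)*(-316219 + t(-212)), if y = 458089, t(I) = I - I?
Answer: -239691472248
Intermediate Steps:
t(I) = 0
(299903 + y)*(-316219 + t(-212)) = (299903 + 458089)*(-316219 + 0) = 757992*(-316219) = -239691472248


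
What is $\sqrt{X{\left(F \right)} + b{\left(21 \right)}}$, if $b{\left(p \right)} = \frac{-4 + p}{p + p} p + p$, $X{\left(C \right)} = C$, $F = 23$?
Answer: $\frac{\sqrt{210}}{2} \approx 7.2457$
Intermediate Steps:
$b{\left(p \right)} = -2 + \frac{3 p}{2}$ ($b{\left(p \right)} = \frac{-4 + p}{2 p} p + p = \left(-2 + \frac{p}{2}\right) + p = -2 + \frac{3 p}{2}$)
$\sqrt{X{\left(F \right)} + b{\left(21 \right)}} = \sqrt{23 + \left(-2 + \frac{3}{2} \cdot 21\right)} = \sqrt{23 + \left(-2 + \frac{63}{2}\right)} = \sqrt{23 + \frac{59}{2}} = \sqrt{\frac{105}{2}} = \frac{\sqrt{210}}{2}$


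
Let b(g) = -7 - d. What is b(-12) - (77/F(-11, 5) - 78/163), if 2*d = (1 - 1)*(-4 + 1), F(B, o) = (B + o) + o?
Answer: 11488/163 ≈ 70.479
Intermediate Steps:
F(B, o) = B + 2*o
d = 0 (d = ((1 - 1)*(-4 + 1))/2 = (0*(-3))/2 = (½)*0 = 0)
b(g) = -7 (b(g) = -7 - 1*0 = -7 + 0 = -7)
b(-12) - (77/F(-11, 5) - 78/163) = -7 - (77/(-11 + 2*5) - 78/163) = -7 - (77/(-11 + 10) - 78*1/163) = -7 - (77/(-1) - 78/163) = -7 - (77*(-1) - 78/163) = -7 - (-77 - 78/163) = -7 - 1*(-12629/163) = -7 + 12629/163 = 11488/163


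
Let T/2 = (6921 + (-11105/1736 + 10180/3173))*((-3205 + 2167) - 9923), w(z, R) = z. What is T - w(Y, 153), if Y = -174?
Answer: -417674721806747/2754164 ≈ -1.5165e+8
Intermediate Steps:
T = -417675201031283/2754164 (T = 2*((6921 + (-11105/1736 + 10180/3173))*((-3205 + 2167) - 9923)) = 2*((6921 + (-11105*1/1736 + 10180*(1/3173)))*(-1038 - 9923)) = 2*((6921 + (-11105/1736 + 10180/3173))*(-10961)) = 2*((6921 - 17563685/5508328)*(-10961)) = 2*((38105574403/5508328)*(-10961)) = 2*(-417675201031283/5508328) = -417675201031283/2754164 ≈ -1.5165e+8)
T - w(Y, 153) = -417675201031283/2754164 - 1*(-174) = -417675201031283/2754164 + 174 = -417674721806747/2754164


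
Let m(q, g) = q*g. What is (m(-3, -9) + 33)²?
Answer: 3600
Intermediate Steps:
m(q, g) = g*q
(m(-3, -9) + 33)² = (-9*(-3) + 33)² = (27 + 33)² = 60² = 3600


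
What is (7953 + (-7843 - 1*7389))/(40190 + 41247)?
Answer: -7279/81437 ≈ -0.089382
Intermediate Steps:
(7953 + (-7843 - 1*7389))/(40190 + 41247) = (7953 + (-7843 - 7389))/81437 = (7953 - 15232)*(1/81437) = -7279*1/81437 = -7279/81437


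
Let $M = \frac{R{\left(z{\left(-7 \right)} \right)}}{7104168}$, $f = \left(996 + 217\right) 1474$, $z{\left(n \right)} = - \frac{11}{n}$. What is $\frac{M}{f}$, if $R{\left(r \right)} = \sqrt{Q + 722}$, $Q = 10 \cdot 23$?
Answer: $\frac{\sqrt{238}}{6350991212808} \approx 2.4291 \cdot 10^{-12}$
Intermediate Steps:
$Q = 230$
$R{\left(r \right)} = 2 \sqrt{238}$ ($R{\left(r \right)} = \sqrt{230 + 722} = \sqrt{952} = 2 \sqrt{238}$)
$f = 1787962$ ($f = 1213 \cdot 1474 = 1787962$)
$M = \frac{\sqrt{238}}{3552084}$ ($M = \frac{2 \sqrt{238}}{7104168} = 2 \sqrt{238} \cdot \frac{1}{7104168} = \frac{\sqrt{238}}{3552084} \approx 4.3432 \cdot 10^{-6}$)
$\frac{M}{f} = \frac{\frac{1}{3552084} \sqrt{238}}{1787962} = \frac{\sqrt{238}}{3552084} \cdot \frac{1}{1787962} = \frac{\sqrt{238}}{6350991212808}$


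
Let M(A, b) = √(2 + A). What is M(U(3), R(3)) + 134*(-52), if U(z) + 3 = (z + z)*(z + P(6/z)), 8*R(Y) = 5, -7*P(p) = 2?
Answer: -6968 + √749/7 ≈ -6964.1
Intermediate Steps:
P(p) = -2/7 (P(p) = -⅐*2 = -2/7)
R(Y) = 5/8 (R(Y) = (⅛)*5 = 5/8)
U(z) = -3 + 2*z*(-2/7 + z) (U(z) = -3 + (z + z)*(z - 2/7) = -3 + (2*z)*(-2/7 + z) = -3 + 2*z*(-2/7 + z))
M(U(3), R(3)) + 134*(-52) = √(2 + (-3 + 2*3² - 4/7*3)) + 134*(-52) = √(2 + (-3 + 2*9 - 12/7)) - 6968 = √(2 + (-3 + 18 - 12/7)) - 6968 = √(2 + 93/7) - 6968 = √(107/7) - 6968 = √749/7 - 6968 = -6968 + √749/7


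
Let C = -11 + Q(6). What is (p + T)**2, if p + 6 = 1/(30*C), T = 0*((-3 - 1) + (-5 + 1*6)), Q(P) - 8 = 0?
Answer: 292681/8100 ≈ 36.133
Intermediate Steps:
Q(P) = 8 (Q(P) = 8 + 0 = 8)
C = -3 (C = -11 + 8 = -3)
T = 0 (T = 0*(-4 + (-5 + 6)) = 0*(-4 + 1) = 0*(-3) = 0)
p = -541/90 (p = -6 + 1/(30*(-3)) = -6 + (1/30)*(-1/3) = -6 - 1/90 = -541/90 ≈ -6.0111)
(p + T)**2 = (-541/90 + 0)**2 = (-541/90)**2 = 292681/8100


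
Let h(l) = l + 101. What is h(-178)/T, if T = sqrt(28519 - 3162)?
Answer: -77*sqrt(25357)/25357 ≈ -0.48355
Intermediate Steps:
h(l) = 101 + l
T = sqrt(25357) ≈ 159.24
h(-178)/T = (101 - 178)/(sqrt(25357)) = -77*sqrt(25357)/25357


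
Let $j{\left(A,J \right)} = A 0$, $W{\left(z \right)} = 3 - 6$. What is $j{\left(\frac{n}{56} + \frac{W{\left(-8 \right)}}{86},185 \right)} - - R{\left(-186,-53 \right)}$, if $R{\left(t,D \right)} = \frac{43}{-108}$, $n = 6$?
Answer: $- \frac{43}{108} \approx -0.39815$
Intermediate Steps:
$W{\left(z \right)} = -3$ ($W{\left(z \right)} = 3 - 6 = -3$)
$R{\left(t,D \right)} = - \frac{43}{108}$ ($R{\left(t,D \right)} = 43 \left(- \frac{1}{108}\right) = - \frac{43}{108}$)
$j{\left(A,J \right)} = 0$
$j{\left(\frac{n}{56} + \frac{W{\left(-8 \right)}}{86},185 \right)} - - R{\left(-186,-53 \right)} = 0 - \left(-1\right) \left(- \frac{43}{108}\right) = 0 - \frac{43}{108} = - \frac{43}{108}$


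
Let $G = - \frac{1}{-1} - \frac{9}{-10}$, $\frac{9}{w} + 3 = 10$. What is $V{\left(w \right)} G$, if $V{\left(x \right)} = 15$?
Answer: $\frac{57}{2} \approx 28.5$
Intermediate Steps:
$w = \frac{9}{7}$ ($w = \frac{9}{-3 + 10} = \frac{9}{7} \approx 1.2857$)
$G = \frac{19}{10}$ ($G = \left(-1\right) \left(-1\right) - - \frac{9}{10} = 1 + \frac{9}{10} = \frac{19}{10} \approx 1.9$)
$V{\left(w \right)} G = 15 \cdot \frac{19}{10} = \frac{57}{2}$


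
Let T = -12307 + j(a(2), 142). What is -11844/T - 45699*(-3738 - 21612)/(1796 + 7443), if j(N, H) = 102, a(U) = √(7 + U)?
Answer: 14139231504966/112761995 ≈ 1.2539e+5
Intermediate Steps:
T = -12205 (T = -12307 + 102 = -12205)
-11844/T - 45699*(-3738 - 21612)/(1796 + 7443) = -11844/(-12205) - 45699*(-3738 - 21612)/(1796 + 7443) = -11844*(-1/12205) - 45699/(9239/(-25350)) = 11844/12205 - 45699/(9239*(-1/25350)) = 11844/12205 - 45699/(-9239/25350) = 11844/12205 - 45699*(-25350/9239) = 11844/12205 + 1158469650/9239 = 14139231504966/112761995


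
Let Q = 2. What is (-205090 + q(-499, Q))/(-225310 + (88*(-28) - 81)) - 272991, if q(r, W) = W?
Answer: -62202159217/227855 ≈ -2.7299e+5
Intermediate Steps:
(-205090 + q(-499, Q))/(-225310 + (88*(-28) - 81)) - 272991 = (-205090 + 2)/(-225310 + (88*(-28) - 81)) - 272991 = -205088/(-225310 + (-2464 - 81)) - 272991 = -205088/(-225310 - 2545) - 272991 = -205088/(-227855) - 272991 = -205088*(-1/227855) - 272991 = 205088/227855 - 272991 = -62202159217/227855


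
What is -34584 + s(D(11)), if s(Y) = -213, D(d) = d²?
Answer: -34797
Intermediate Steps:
-34584 + s(D(11)) = -34584 - 213 = -34797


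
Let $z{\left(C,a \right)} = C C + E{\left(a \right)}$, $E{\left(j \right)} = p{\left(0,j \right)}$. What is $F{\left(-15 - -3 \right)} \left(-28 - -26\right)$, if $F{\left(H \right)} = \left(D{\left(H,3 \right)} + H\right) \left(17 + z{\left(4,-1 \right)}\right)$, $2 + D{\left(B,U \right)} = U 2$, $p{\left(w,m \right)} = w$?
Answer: $528$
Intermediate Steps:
$E{\left(j \right)} = 0$
$D{\left(B,U \right)} = -2 + 2 U$ ($D{\left(B,U \right)} = -2 + U 2 = -2 + 2 U$)
$z{\left(C,a \right)} = C^{2}$ ($z{\left(C,a \right)} = C C + 0 = C^{2} + 0 = C^{2}$)
$F{\left(H \right)} = 132 + 33 H$ ($F{\left(H \right)} = \left(\left(-2 + 2 \cdot 3\right) + H\right) \left(17 + 4^{2}\right) = \left(\left(-2 + 6\right) + H\right) \left(17 + 16\right) = \left(4 + H\right) 33 = 132 + 33 H$)
$F{\left(-15 - -3 \right)} \left(-28 - -26\right) = \left(132 + 33 \left(-15 - -3\right)\right) \left(-28 - -26\right) = \left(132 + 33 \left(-15 + 3\right)\right) \left(-28 + 26\right) = \left(132 + 33 \left(-12\right)\right) \left(-2\right) = \left(132 - 396\right) \left(-2\right) = \left(-264\right) \left(-2\right) = 528$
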